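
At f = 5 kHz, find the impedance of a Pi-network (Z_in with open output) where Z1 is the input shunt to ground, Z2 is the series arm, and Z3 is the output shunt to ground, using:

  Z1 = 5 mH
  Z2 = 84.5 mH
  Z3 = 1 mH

Step 1 — Angular frequency: ω = 2π·f = 2π·5000 = 3.142e+04 rad/s.
Step 2 — Component impedances:
  Z1: Z = jωL = j·3.142e+04·0.005 = 0 + j157.1 Ω
  Z2: Z = jωL = j·3.142e+04·0.0845 = 0 + j2655 Ω
  Z3: Z = jωL = j·3.142e+04·0.001 = 0 + j31.42 Ω
Step 3 — With open output, the series arm Z2 and the output shunt Z3 appear in series to ground: Z2 + Z3 = 0 + j2686 Ω.
Step 4 — Parallel with input shunt Z1: Z_in = Z1 || (Z2 + Z3) = 0 + j148.4 Ω = 148.4∠90.0° Ω.

Z = 0 + j148.4 Ω = 148.4∠90.0° Ω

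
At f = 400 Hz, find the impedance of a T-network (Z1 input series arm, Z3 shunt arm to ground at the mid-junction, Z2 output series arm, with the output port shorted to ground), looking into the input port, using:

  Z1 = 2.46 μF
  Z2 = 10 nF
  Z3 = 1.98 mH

Step 1 — Angular frequency: ω = 2π·f = 2π·400 = 2513 rad/s.
Step 2 — Component impedances:
  Z1: Z = 1/(jωC) = -j/(ω·C) = 0 - j161.7 Ω
  Z2: Z = 1/(jωC) = -j/(ω·C) = 0 - j3.979e+04 Ω
  Z3: Z = jωL = j·2513·0.00198 = 0 + j4.976 Ω
Step 3 — With the output port shorted to ground, the output series arm Z2 runs from the junction to ground; the shunt arm Z3 also runs from the junction to ground. They appear in parallel: Z3 || Z2 = 0 + j4.977 Ω.
Step 4 — Series with input arm Z1: Z_in = Z1 + (Z3 || Z2) = 0 - j156.8 Ω = 156.8∠-90.0° Ω.

Z = 0 - j156.8 Ω = 156.8∠-90.0° Ω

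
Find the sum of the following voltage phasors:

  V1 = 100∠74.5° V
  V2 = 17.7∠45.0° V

Step 1 — Convert each phasor to rectangular form:
  V1 = 100·(cos(74.5°) + j·sin(74.5°)) = 26.72 + j96.36 V
  V2 = 17.7·(cos(45.0°) + j·sin(45.0°)) = 12.52 + j12.52 V
Step 2 — Sum components: V_total = 39.24 + j108.9 V.
Step 3 — Convert to polar: |V_total| = 115.7 V, ∠V_total = 70.2°.

V_total = 115.7∠70.2° V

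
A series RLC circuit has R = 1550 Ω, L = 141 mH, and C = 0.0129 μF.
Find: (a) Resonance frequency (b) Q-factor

Step 1 — Resonance condition Im(Z)=0 gives ω₀ = 1/√(LC).
Step 2 — ω₀ = 1/√(0.141·1.29e-08) = 2.345e+04 rad/s.
Step 3 — f₀ = ω₀/(2π) = 3732 Hz.
Step 4 — Series Q: Q = ω₀L/R = 2.345e+04·0.141/1550 = 2.133.

(a) f₀ = 3732 Hz  (b) Q = 2.133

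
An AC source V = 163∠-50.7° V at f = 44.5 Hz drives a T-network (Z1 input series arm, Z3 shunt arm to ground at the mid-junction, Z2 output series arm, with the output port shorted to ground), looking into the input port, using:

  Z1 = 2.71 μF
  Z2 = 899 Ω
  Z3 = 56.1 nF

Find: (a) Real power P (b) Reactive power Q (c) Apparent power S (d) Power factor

Step 1 — Angular frequency: ω = 2π·f = 2π·44.5 = 279.6 rad/s.
Step 2 — Component impedances:
  Z1: Z = 1/(jωC) = -j/(ω·C) = 0 - j1320 Ω
  Z2: Z = R = 899 Ω
  Z3: Z = 1/(jωC) = -j/(ω·C) = 0 - j6.375e+04 Ω
Step 3 — With the output port shorted to ground, the output series arm Z2 runs from the junction to ground; the shunt arm Z3 also runs from the junction to ground. They appear in parallel: Z3 || Z2 = 898.8 - j12.67 Ω.
Step 4 — Series with input arm Z1: Z_in = Z1 + (Z3 || Z2) = 898.8 - j1332 Ω = 1607∠-56.0° Ω.
Step 5 — Source phasor: V = 163∠-50.7° V = 103.2 - j126.1 V.
Step 6 — Current: I = V / Z = 0.101 + j0.009363 A = 0.1014∠5.3° A.
Step 7 — Complex power: S = V·I* = 9.245 - j13.7 VA.
Step 8 — Real power: P = Re(S) = 9.245 W.
Step 9 — Reactive power: Q = Im(S) = -13.7 VAR.
Step 10 — Apparent power: |S| = 16.53 VA.
Step 11 — Power factor: PF = P/|S| = 0.5592 (leading).

(a) P = 9.245 W  (b) Q = -13.7 VAR  (c) S = 16.53 VA  (d) PF = 0.5592 (leading)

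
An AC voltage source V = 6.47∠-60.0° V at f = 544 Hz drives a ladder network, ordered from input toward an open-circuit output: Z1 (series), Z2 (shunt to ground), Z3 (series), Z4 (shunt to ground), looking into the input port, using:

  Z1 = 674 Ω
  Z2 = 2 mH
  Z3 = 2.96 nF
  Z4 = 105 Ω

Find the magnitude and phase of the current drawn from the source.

Step 1 — Angular frequency: ω = 2π·f = 2π·544 = 3418 rad/s.
Step 2 — Component impedances:
  Z1: Z = R = 674 Ω
  Z2: Z = jωL = j·3418·0.002 = 0 + j6.836 Ω
  Z3: Z = 1/(jωC) = -j/(ω·C) = 0 - j9.884e+04 Ω
  Z4: Z = R = 105 Ω
Step 3 — Ladder network (open output): work backward from the far end, alternating series and parallel combinations. Z_in = 674 + j6.837 Ω = 674∠0.6° Ω.
Step 4 — Source phasor: V = 6.47∠-60.0° V = 3.235 - j5.603 V.
Step 5 — Ohm's law: I = V / Z_total = (3.235 - j5.603) / (674 + j6.837) = 0.004715 - j0.008361 A.
Step 6 — Convert to polar: |I| = 0.009599 A, ∠I = -60.6°.

I = 0.009599∠-60.6° A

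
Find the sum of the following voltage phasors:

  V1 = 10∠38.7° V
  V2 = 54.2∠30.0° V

Step 1 — Convert each phasor to rectangular form:
  V1 = 10·(cos(38.7°) + j·sin(38.7°)) = 7.804 + j6.252 V
  V2 = 54.2·(cos(30.0°) + j·sin(30.0°)) = 46.94 + j27.1 V
Step 2 — Sum components: V_total = 54.74 + j33.35 V.
Step 3 — Convert to polar: |V_total| = 64.1 V, ∠V_total = 31.4°.

V_total = 64.1∠31.4° V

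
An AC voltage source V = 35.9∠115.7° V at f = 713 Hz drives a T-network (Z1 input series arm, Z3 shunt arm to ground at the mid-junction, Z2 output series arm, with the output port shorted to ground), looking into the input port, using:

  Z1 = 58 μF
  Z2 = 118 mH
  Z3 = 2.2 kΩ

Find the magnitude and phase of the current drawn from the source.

Step 1 — Angular frequency: ω = 2π·f = 2π·713 = 4480 rad/s.
Step 2 — Component impedances:
  Z1: Z = 1/(jωC) = -j/(ω·C) = 0 - j3.849 Ω
  Z2: Z = jωL = j·4480·0.118 = 0 + j528.6 Ω
  Z3: Z = R = 2200 Ω
Step 3 — With the output port shorted to ground, the output series arm Z2 runs from the junction to ground; the shunt arm Z3 also runs from the junction to ground. They appear in parallel: Z3 || Z2 = 120.1 + j499.8 Ω.
Step 4 — Series with input arm Z1: Z_in = Z1 + (Z3 || Z2) = 120.1 + j495.9 Ω = 510.3∠76.4° Ω.
Step 5 — Source phasor: V = 35.9∠115.7° V = -15.57 + j32.35 V.
Step 6 — Ohm's law: I = V / Z_total = (-15.57 + j32.35) / (120.1 + j495.9) = 0.05444 + j0.04457 A.
Step 7 — Convert to polar: |I| = 0.07036 A, ∠I = 39.3°.

I = 0.07036∠39.3° A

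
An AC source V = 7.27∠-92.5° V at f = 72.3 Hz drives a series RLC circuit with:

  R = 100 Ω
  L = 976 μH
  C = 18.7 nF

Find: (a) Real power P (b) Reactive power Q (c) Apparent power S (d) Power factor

Step 1 — Angular frequency: ω = 2π·f = 2π·72.3 = 454.3 rad/s.
Step 2 — Component impedances:
  R: Z = R = 100 Ω
  L: Z = jωL = j·454.3·0.000976 = 0 + j0.4434 Ω
  C: Z = 1/(jωC) = -j/(ω·C) = 0 - j1.177e+05 Ω
Step 3 — Series combination: Z_total = R + L + C = 100 - j1.177e+05 Ω = 1.177e+05∠-90.0° Ω.
Step 4 — Source phasor: V = 7.27∠-92.5° V = -0.3171 - j7.263 V.
Step 5 — Current: I = V / Z = 6.17e-05 - j2.746e-06 A = 6.176e-05∠-2.5° A.
Step 6 — Complex power: S = V·I* = 3.814e-07 - j0.000449 VA.
Step 7 — Real power: P = Re(S) = 3.814e-07 W.
Step 8 — Reactive power: Q = Im(S) = -0.000449 VAR.
Step 9 — Apparent power: |S| = 0.000449 VA.
Step 10 — Power factor: PF = P/|S| = 0.0008495 (leading).

(a) P = 3.814e-07 W  (b) Q = -0.000449 VAR  (c) S = 0.000449 VA  (d) PF = 0.0008495 (leading)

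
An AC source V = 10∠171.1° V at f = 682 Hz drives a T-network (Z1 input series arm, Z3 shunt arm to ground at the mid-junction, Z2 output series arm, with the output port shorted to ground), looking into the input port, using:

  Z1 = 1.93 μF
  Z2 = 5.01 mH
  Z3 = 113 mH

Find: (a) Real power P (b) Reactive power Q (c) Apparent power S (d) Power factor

Step 1 — Angular frequency: ω = 2π·f = 2π·682 = 4285 rad/s.
Step 2 — Component impedances:
  Z1: Z = 1/(jωC) = -j/(ω·C) = 0 - j120.9 Ω
  Z2: Z = jωL = j·4285·0.00501 = 0 + j21.47 Ω
  Z3: Z = jωL = j·4285·0.113 = 0 + j484.2 Ω
Step 3 — With the output port shorted to ground, the output series arm Z2 runs from the junction to ground; the shunt arm Z3 also runs from the junction to ground. They appear in parallel: Z3 || Z2 = 0 + j20.56 Ω.
Step 4 — Series with input arm Z1: Z_in = Z1 + (Z3 || Z2) = 0 - j100.4 Ω = 100.4∠-90.0° Ω.
Step 5 — Source phasor: V = 10∠171.1° V = -9.88 + j1.547 V.
Step 6 — Current: I = V / Z = -0.01542 - j0.09844 A = 0.09964∠-98.9° A.
Step 7 — Complex power: S = V·I* = 0 - j0.9964 VA.
Step 8 — Real power: P = Re(S) = 0 W.
Step 9 — Reactive power: Q = Im(S) = -0.9964 VAR.
Step 10 — Apparent power: |S| = 0.9964 VA.
Step 11 — Power factor: PF = P/|S| = 0 (leading).

(a) P = 0 W  (b) Q = -0.9964 VAR  (c) S = 0.9964 VA  (d) PF = 0 (leading)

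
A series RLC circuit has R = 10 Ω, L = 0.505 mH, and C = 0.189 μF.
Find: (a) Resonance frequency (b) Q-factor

Step 1 — Resonance condition Im(Z)=0 gives ω₀ = 1/√(LC).
Step 2 — ω₀ = 1/√(0.000505·1.89e-07) = 1.024e+05 rad/s.
Step 3 — f₀ = ω₀/(2π) = 1.629e+04 Hz.
Step 4 — Series Q: Q = ω₀L/R = 1.024e+05·0.000505/10 = 5.169.

(a) f₀ = 1.629e+04 Hz  (b) Q = 5.169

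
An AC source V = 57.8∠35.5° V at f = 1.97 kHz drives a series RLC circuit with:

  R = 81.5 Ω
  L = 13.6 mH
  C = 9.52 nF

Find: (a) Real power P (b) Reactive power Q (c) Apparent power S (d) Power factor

Step 1 — Angular frequency: ω = 2π·f = 2π·1970 = 1.238e+04 rad/s.
Step 2 — Component impedances:
  R: Z = R = 81.5 Ω
  L: Z = jωL = j·1.238e+04·0.0136 = 0 + j168.3 Ω
  C: Z = 1/(jωC) = -j/(ω·C) = 0 - j8486 Ω
Step 3 — Series combination: Z_total = R + L + C = 81.5 - j8318 Ω = 8318∠-89.4° Ω.
Step 4 — Source phasor: V = 57.8∠35.5° V = 47.06 + j33.56 V.
Step 5 — Current: I = V / Z = -0.003979 + j0.005696 A = 0.006949∠124.9° A.
Step 6 — Complex power: S = V·I* = 0.003935 - j0.4016 VA.
Step 7 — Real power: P = Re(S) = 0.003935 W.
Step 8 — Reactive power: Q = Im(S) = -0.4016 VAR.
Step 9 — Apparent power: |S| = 0.4016 VA.
Step 10 — Power factor: PF = P/|S| = 0.009798 (leading).

(a) P = 0.003935 W  (b) Q = -0.4016 VAR  (c) S = 0.4016 VA  (d) PF = 0.009798 (leading)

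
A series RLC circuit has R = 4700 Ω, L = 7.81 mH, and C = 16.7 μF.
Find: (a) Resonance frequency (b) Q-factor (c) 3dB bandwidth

Step 1 — Resonance condition Im(Z)=0 gives ω₀ = 1/√(LC).
Step 2 — ω₀ = 1/√(0.00781·1.67e-05) = 2769 rad/s.
Step 3 — f₀ = ω₀/(2π) = 440.7 Hz.
Step 4 — Series Q: Q = ω₀L/R = 2769·0.00781/4700 = 0.004601.
Step 5 — 3dB bandwidth: Δω = ω₀/Q = 6.018e+05 rad/s; BW = Δω/(2π) = 9.578e+04 Hz.

(a) f₀ = 440.7 Hz  (b) Q = 0.004601  (c) BW = 9.578e+04 Hz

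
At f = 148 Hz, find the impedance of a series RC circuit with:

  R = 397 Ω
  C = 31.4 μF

Step 1 — Angular frequency: ω = 2π·f = 2π·148 = 929.9 rad/s.
Step 2 — Component impedances:
  R: Z = R = 397 Ω
  C: Z = 1/(jωC) = -j/(ω·C) = 0 - j34.25 Ω
Step 3 — Series combination: Z_total = R + C = 397 - j34.25 Ω = 398.5∠-4.9° Ω.

Z = 397 - j34.25 Ω = 398.5∠-4.9° Ω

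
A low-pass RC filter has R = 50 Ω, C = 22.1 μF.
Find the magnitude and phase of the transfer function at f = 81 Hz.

Step 1 — Angular frequency: ω = 2π·81 = 508.9 rad/s.
Step 2 — Transfer function: H(jω) = 1/(1 + jωRC).
Step 3 — Denominator: 1 + jωRC = 1 + j·508.9·50·2.21e-05 = 1 + j0.5624.
Step 4 — H = 0.7597 - j0.4273.
Step 5 — Magnitude: |H| = 0.8716 (-1.2 dB); phase: φ = -29.4°.

|H| = 0.8716 (-1.2 dB), φ = -29.4°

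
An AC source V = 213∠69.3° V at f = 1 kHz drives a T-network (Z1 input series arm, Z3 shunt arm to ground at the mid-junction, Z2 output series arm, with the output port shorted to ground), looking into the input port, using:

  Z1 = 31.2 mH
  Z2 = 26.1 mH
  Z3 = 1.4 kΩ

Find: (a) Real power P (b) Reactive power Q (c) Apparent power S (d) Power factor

Step 1 — Angular frequency: ω = 2π·f = 2π·1000 = 6283 rad/s.
Step 2 — Component impedances:
  Z1: Z = jωL = j·6283·0.0312 = 0 + j196 Ω
  Z2: Z = jωL = j·6283·0.0261 = 0 + j164 Ω
  Z3: Z = R = 1400 Ω
Step 3 — With the output port shorted to ground, the output series arm Z2 runs from the junction to ground; the shunt arm Z3 also runs from the junction to ground. They appear in parallel: Z3 || Z2 = 18.95 + j161.8 Ω.
Step 4 — Series with input arm Z1: Z_in = Z1 + (Z3 || Z2) = 18.95 + j357.8 Ω = 358.3∠87.0° Ω.
Step 5 — Source phasor: V = 213∠69.3° V = 75.29 + j199.2 V.
Step 6 — Current: I = V / Z = 0.5664 - j0.1804 A = 0.5945∠-17.7° A.
Step 7 — Complex power: S = V·I* = 6.696 + j126.4 VA.
Step 8 — Real power: P = Re(S) = 6.696 W.
Step 9 — Reactive power: Q = Im(S) = 126.4 VAR.
Step 10 — Apparent power: |S| = 126.6 VA.
Step 11 — Power factor: PF = P/|S| = 0.05289 (lagging).

(a) P = 6.696 W  (b) Q = 126.4 VAR  (c) S = 126.6 VA  (d) PF = 0.05289 (lagging)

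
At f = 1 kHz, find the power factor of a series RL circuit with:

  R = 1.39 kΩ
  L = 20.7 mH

Step 1 — Angular frequency: ω = 2π·f = 2π·1000 = 6283 rad/s.
Step 2 — Component impedances:
  R: Z = R = 1390 Ω
  L: Z = jωL = j·6283·0.0207 = 0 + j130.1 Ω
Step 3 — Series combination: Z_total = R + L = 1390 + j130.1 Ω = 1396∠5.3° Ω.
Step 4 — Power factor: PF = cos(φ) = Re(Z)/|Z| = 1390/1396 = 0.9957.
Step 5 — Type: Im(Z) = 130.1 ⇒ lagging (phase φ = 5.3°).

PF = 0.9957 (lagging, φ = 5.3°)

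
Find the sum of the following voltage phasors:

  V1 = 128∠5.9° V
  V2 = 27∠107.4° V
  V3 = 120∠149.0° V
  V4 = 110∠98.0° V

Step 1 — Convert each phasor to rectangular form:
  V1 = 128·(cos(5.9°) + j·sin(5.9°)) = 127.3 + j13.16 V
  V2 = 27·(cos(107.4°) + j·sin(107.4°)) = -8.074 + j25.76 V
  V3 = 120·(cos(149.0°) + j·sin(149.0°)) = -102.9 + j61.8 V
  V4 = 110·(cos(98.0°) + j·sin(98.0°)) = -15.31 + j108.9 V
Step 2 — Sum components: V_total = 1.079 + j209.7 V.
Step 3 — Convert to polar: |V_total| = 209.7 V, ∠V_total = 89.7°.

V_total = 209.7∠89.7° V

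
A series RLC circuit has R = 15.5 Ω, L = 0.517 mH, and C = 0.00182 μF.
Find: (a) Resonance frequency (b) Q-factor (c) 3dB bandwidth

Step 1 — Resonance: ω₀ = 1/√(LC) = 1/√(0.000517·1.82e-09) = 1.031e+06 rad/s.
Step 2 — f₀ = ω₀/(2π) = 1.641e+05 Hz.
Step 3 — Series Q: Q = ω₀L/R = 1.031e+06·0.000517/15.5 = 34.39.
Step 4 — Bandwidth: Δω = ω₀/Q = 2.998e+04 rad/s; BW = Δω/(2π) = 4772 Hz.

(a) f₀ = 1.641e+05 Hz  (b) Q = 34.39  (c) BW = 4772 Hz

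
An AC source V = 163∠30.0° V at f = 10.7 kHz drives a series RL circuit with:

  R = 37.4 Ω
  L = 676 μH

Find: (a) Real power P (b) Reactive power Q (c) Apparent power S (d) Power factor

Step 1 — Angular frequency: ω = 2π·f = 2π·1.07e+04 = 6.723e+04 rad/s.
Step 2 — Component impedances:
  R: Z = R = 37.4 Ω
  L: Z = jωL = j·6.723e+04·0.000676 = 0 + j45.45 Ω
Step 3 — Series combination: Z_total = R + L = 37.4 + j45.45 Ω = 58.86∠50.5° Ω.
Step 4 — Source phasor: V = 163∠30.0° V = 141.2 + j81.5 V.
Step 5 — Current: I = V / Z = 2.593 - j0.972 A = 2.769∠-20.5° A.
Step 6 — Complex power: S = V·I* = 286.8 + j348.6 VA.
Step 7 — Real power: P = Re(S) = 286.8 W.
Step 8 — Reactive power: Q = Im(S) = 348.6 VAR.
Step 9 — Apparent power: |S| = 451.4 VA.
Step 10 — Power factor: PF = P/|S| = 0.6354 (lagging).

(a) P = 286.8 W  (b) Q = 348.6 VAR  (c) S = 451.4 VA  (d) PF = 0.6354 (lagging)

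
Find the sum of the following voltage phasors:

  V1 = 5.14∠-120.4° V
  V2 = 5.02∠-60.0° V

Step 1 — Convert each phasor to rectangular form:
  V1 = 5.14·(cos(-120.4°) + j·sin(-120.4°)) = -2.601 - j4.433 V
  V2 = 5.02·(cos(-60.0°) + j·sin(-60.0°)) = 2.51 - j4.347 V
Step 2 — Sum components: V_total = -0.09101 - j8.781 V.
Step 3 — Convert to polar: |V_total| = 8.781 V, ∠V_total = -90.6°.

V_total = 8.781∠-90.6° V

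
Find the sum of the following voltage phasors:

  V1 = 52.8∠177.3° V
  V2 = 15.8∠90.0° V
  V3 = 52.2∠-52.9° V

Step 1 — Convert each phasor to rectangular form:
  V1 = 52.8·(cos(177.3°) + j·sin(177.3°)) = -52.74 + j2.487 V
  V2 = 15.8·(cos(90.0°) + j·sin(90.0°)) = 0 + j15.8 V
  V3 = 52.2·(cos(-52.9°) + j·sin(-52.9°)) = 31.49 - j41.63 V
Step 2 — Sum components: V_total = -21.25 - j23.35 V.
Step 3 — Convert to polar: |V_total| = 31.57 V, ∠V_total = -132.3°.

V_total = 31.57∠-132.3° V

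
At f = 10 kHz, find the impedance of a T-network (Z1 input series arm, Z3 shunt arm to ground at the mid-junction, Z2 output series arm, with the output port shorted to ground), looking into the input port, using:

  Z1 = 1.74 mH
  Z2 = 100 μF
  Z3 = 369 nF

Step 1 — Angular frequency: ω = 2π·f = 2π·1e+04 = 6.283e+04 rad/s.
Step 2 — Component impedances:
  Z1: Z = jωL = j·6.283e+04·0.00174 = 0 + j109.3 Ω
  Z2: Z = 1/(jωC) = -j/(ω·C) = 0 - j0.1592 Ω
  Z3: Z = 1/(jωC) = -j/(ω·C) = 0 - j43.13 Ω
Step 3 — With the output port shorted to ground, the output series arm Z2 runs from the junction to ground; the shunt arm Z3 also runs from the junction to ground. They appear in parallel: Z3 || Z2 = 0 - j0.1586 Ω.
Step 4 — Series with input arm Z1: Z_in = Z1 + (Z3 || Z2) = 0 + j109.2 Ω = 109.2∠90.0° Ω.

Z = 0 + j109.2 Ω = 109.2∠90.0° Ω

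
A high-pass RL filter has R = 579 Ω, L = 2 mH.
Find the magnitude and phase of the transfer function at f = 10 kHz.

Step 1 — Angular frequency: ω = 2π·1e+04 = 6.283e+04 rad/s.
Step 2 — Transfer function: H(jω) = jωL/(R + jωL).
Step 3 — Numerator jωL = j·125.7; denominator R + jωL = 579 + j125.7.
Step 4 — H = 0.04499 + j0.2073.
Step 5 — Magnitude: |H| = 0.2121 (-13.5 dB); phase: φ = 77.8°.

|H| = 0.2121 (-13.5 dB), φ = 77.8°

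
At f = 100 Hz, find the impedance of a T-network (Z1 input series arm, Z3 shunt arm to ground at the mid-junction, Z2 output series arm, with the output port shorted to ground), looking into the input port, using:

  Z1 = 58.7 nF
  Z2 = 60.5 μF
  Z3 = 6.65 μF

Step 1 — Angular frequency: ω = 2π·f = 2π·100 = 628.3 rad/s.
Step 2 — Component impedances:
  Z1: Z = 1/(jωC) = -j/(ω·C) = 0 - j2.711e+04 Ω
  Z2: Z = 1/(jωC) = -j/(ω·C) = 0 - j26.31 Ω
  Z3: Z = 1/(jωC) = -j/(ω·C) = 0 - j239.3 Ω
Step 3 — With the output port shorted to ground, the output series arm Z2 runs from the junction to ground; the shunt arm Z3 also runs from the junction to ground. They appear in parallel: Z3 || Z2 = 0 - j23.7 Ω.
Step 4 — Series with input arm Z1: Z_in = Z1 + (Z3 || Z2) = 0 - j2.714e+04 Ω = 2.714e+04∠-90.0° Ω.

Z = 0 - j2.714e+04 Ω = 2.714e+04∠-90.0° Ω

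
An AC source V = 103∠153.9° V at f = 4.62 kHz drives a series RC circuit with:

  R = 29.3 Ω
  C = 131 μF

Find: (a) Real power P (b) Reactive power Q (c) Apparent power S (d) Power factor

Step 1 — Angular frequency: ω = 2π·f = 2π·4620 = 2.903e+04 rad/s.
Step 2 — Component impedances:
  R: Z = R = 29.3 Ω
  C: Z = 1/(jωC) = -j/(ω·C) = 0 - j0.263 Ω
Step 3 — Series combination: Z_total = R + C = 29.3 - j0.263 Ω = 29.3∠-0.5° Ω.
Step 4 — Source phasor: V = 103∠153.9° V = -92.5 + j45.31 V.
Step 5 — Current: I = V / Z = -3.171 + j1.518 A = 3.515∠154.4° A.
Step 6 — Complex power: S = V·I* = 362.1 - j3.249 VA.
Step 7 — Real power: P = Re(S) = 362.1 W.
Step 8 — Reactive power: Q = Im(S) = -3.249 VAR.
Step 9 — Apparent power: |S| = 362.1 VA.
Step 10 — Power factor: PF = P/|S| = 1 (leading).

(a) P = 362.1 W  (b) Q = -3.249 VAR  (c) S = 362.1 VA  (d) PF = 1 (leading)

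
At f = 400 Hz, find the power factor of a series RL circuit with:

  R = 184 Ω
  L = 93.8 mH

Step 1 — Angular frequency: ω = 2π·f = 2π·400 = 2513 rad/s.
Step 2 — Component impedances:
  R: Z = R = 184 Ω
  L: Z = jωL = j·2513·0.0938 = 0 + j235.7 Ω
Step 3 — Series combination: Z_total = R + L = 184 + j235.7 Ω = 299.1∠52.0° Ω.
Step 4 — Power factor: PF = cos(φ) = Re(Z)/|Z| = 184/299.05 = 0.6153.
Step 5 — Type: Im(Z) = 235.7 ⇒ lagging (phase φ = 52.0°).

PF = 0.6153 (lagging, φ = 52.0°)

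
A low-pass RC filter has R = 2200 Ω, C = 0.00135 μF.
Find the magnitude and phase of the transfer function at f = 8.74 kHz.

Step 1 — Angular frequency: ω = 2π·8740 = 5.492e+04 rad/s.
Step 2 — Transfer function: H(jω) = 1/(1 + jωRC).
Step 3 — Denominator: 1 + jωRC = 1 + j·5.492e+04·2200·1.35e-09 = 1 + j0.1631.
Step 4 — H = 0.9741 - j0.1589.
Step 5 — Magnitude: |H| = 0.987 (-0.1 dB); phase: φ = -9.3°.

|H| = 0.987 (-0.1 dB), φ = -9.3°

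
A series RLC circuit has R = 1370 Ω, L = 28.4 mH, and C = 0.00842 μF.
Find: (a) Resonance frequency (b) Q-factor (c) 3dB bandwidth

Step 1 — Resonance condition Im(Z)=0 gives ω₀ = 1/√(LC).
Step 2 — ω₀ = 1/√(0.0284·8.42e-09) = 6.467e+04 rad/s.
Step 3 — f₀ = ω₀/(2π) = 1.029e+04 Hz.
Step 4 — Series Q: Q = ω₀L/R = 6.467e+04·0.0284/1370 = 1.341.
Step 5 — 3dB bandwidth: Δω = ω₀/Q = 4.824e+04 rad/s; BW = Δω/(2π) = 7678 Hz.

(a) f₀ = 1.029e+04 Hz  (b) Q = 1.341  (c) BW = 7678 Hz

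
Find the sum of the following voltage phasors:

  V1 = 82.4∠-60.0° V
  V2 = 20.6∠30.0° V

Step 1 — Convert each phasor to rectangular form:
  V1 = 82.4·(cos(-60.0°) + j·sin(-60.0°)) = 41.2 - j71.36 V
  V2 = 20.6·(cos(30.0°) + j·sin(30.0°)) = 17.84 + j10.3 V
Step 2 — Sum components: V_total = 59.04 - j61.06 V.
Step 3 — Convert to polar: |V_total| = 84.94 V, ∠V_total = -46.0°.

V_total = 84.94∠-46.0° V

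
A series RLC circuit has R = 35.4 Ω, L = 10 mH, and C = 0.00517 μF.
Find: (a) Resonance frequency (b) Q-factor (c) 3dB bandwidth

Step 1 — Resonance condition Im(Z)=0 gives ω₀ = 1/√(LC).
Step 2 — ω₀ = 1/√(0.01·5.17e-09) = 1.391e+05 rad/s.
Step 3 — f₀ = ω₀/(2π) = 2.213e+04 Hz.
Step 4 — Series Q: Q = ω₀L/R = 1.391e+05·0.01/35.4 = 39.29.
Step 5 — 3dB bandwidth: Δω = ω₀/Q = 3540 rad/s; BW = Δω/(2π) = 563.4 Hz.

(a) f₀ = 2.213e+04 Hz  (b) Q = 39.29  (c) BW = 563.4 Hz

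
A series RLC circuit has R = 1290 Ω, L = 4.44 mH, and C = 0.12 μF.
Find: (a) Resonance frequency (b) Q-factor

Step 1 — Resonance condition Im(Z)=0 gives ω₀ = 1/√(LC).
Step 2 — ω₀ = 1/√(0.00444·1.2e-07) = 4.332e+04 rad/s.
Step 3 — f₀ = ω₀/(2π) = 6895 Hz.
Step 4 — Series Q: Q = ω₀L/R = 4.332e+04·0.00444/1290 = 0.1491.

(a) f₀ = 6895 Hz  (b) Q = 0.1491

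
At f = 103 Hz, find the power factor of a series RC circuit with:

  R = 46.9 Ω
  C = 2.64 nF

Step 1 — Angular frequency: ω = 2π·f = 2π·103 = 647.2 rad/s.
Step 2 — Component impedances:
  R: Z = R = 46.9 Ω
  C: Z = 1/(jωC) = -j/(ω·C) = 0 - j5.853e+05 Ω
Step 3 — Series combination: Z_total = R + C = 46.9 - j5.853e+05 Ω = 5.853e+05∠-90.0° Ω.
Step 4 — Power factor: PF = cos(φ) = Re(Z)/|Z| = 46.9/5.853e+05 = 8.013e-05.
Step 5 — Type: Im(Z) = -5.853e+05 ⇒ leading (phase φ = -90.0°).

PF = 8.013e-05 (leading, φ = -90.0°)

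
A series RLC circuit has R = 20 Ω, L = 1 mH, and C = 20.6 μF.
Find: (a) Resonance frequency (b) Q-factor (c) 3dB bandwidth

Step 1 — Resonance condition Im(Z)=0 gives ω₀ = 1/√(LC).
Step 2 — ω₀ = 1/√(0.001·2.06e-05) = 6967 rad/s.
Step 3 — f₀ = ω₀/(2π) = 1109 Hz.
Step 4 — Series Q: Q = ω₀L/R = 6967·0.001/20 = 0.3484.
Step 5 — 3dB bandwidth: Δω = ω₀/Q = 2e+04 rad/s; BW = Δω/(2π) = 3183 Hz.

(a) f₀ = 1109 Hz  (b) Q = 0.3484  (c) BW = 3183 Hz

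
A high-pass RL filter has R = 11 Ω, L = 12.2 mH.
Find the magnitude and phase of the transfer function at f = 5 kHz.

Step 1 — Angular frequency: ω = 2π·5000 = 3.142e+04 rad/s.
Step 2 — Transfer function: H(jω) = jωL/(R + jωL).
Step 3 — Numerator jωL = j·383.3; denominator R + jωL = 11 + j383.3.
Step 4 — H = 0.9992 + j0.02868.
Step 5 — Magnitude: |H| = 0.9996 (-0.0 dB); phase: φ = 1.6°.

|H| = 0.9996 (-0.0 dB), φ = 1.6°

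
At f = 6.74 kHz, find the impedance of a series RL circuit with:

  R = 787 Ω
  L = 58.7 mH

Step 1 — Angular frequency: ω = 2π·f = 2π·6740 = 4.235e+04 rad/s.
Step 2 — Component impedances:
  R: Z = R = 787 Ω
  L: Z = jωL = j·4.235e+04·0.0587 = 0 + j2486 Ω
Step 3 — Series combination: Z_total = R + L = 787 + j2486 Ω = 2607∠72.4° Ω.

Z = 787 + j2486 Ω = 2607∠72.4° Ω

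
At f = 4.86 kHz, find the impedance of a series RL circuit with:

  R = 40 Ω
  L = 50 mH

Step 1 — Angular frequency: ω = 2π·f = 2π·4860 = 3.054e+04 rad/s.
Step 2 — Component impedances:
  R: Z = R = 40 Ω
  L: Z = jωL = j·3.054e+04·0.05 = 0 + j1527 Ω
Step 3 — Series combination: Z_total = R + L = 40 + j1527 Ω = 1527∠88.5° Ω.

Z = 40 + j1527 Ω = 1527∠88.5° Ω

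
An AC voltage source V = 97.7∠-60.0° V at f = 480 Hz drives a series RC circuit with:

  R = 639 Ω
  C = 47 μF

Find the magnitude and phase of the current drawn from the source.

Step 1 — Angular frequency: ω = 2π·f = 2π·480 = 3016 rad/s.
Step 2 — Component impedances:
  R: Z = R = 639 Ω
  C: Z = 1/(jωC) = -j/(ω·C) = 0 - j7.055 Ω
Step 3 — Series combination: Z_total = R + C = 639 - j7.055 Ω = 639∠-0.6° Ω.
Step 4 — Source phasor: V = 97.7∠-60.0° V = 48.85 - j84.61 V.
Step 5 — Ohm's law: I = V / Z_total = (48.85 - j84.61) / (639 - j7.055) = 0.0779 - j0.1316 A.
Step 6 — Convert to polar: |I| = 0.1529 A, ∠I = -59.4°.

I = 0.1529∠-59.4° A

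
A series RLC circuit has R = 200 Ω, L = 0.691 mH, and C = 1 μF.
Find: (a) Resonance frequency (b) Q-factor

Step 1 — Resonance condition Im(Z)=0 gives ω₀ = 1/√(LC).
Step 2 — ω₀ = 1/√(0.000691·1e-06) = 3.804e+04 rad/s.
Step 3 — f₀ = ω₀/(2π) = 6055 Hz.
Step 4 — Series Q: Q = ω₀L/R = 3.804e+04·0.000691/200 = 0.1314.

(a) f₀ = 6055 Hz  (b) Q = 0.1314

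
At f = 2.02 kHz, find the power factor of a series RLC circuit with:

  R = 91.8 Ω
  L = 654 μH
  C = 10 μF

Step 1 — Angular frequency: ω = 2π·f = 2π·2020 = 1.269e+04 rad/s.
Step 2 — Component impedances:
  R: Z = R = 91.8 Ω
  L: Z = jωL = j·1.269e+04·0.000654 = 0 + j8.301 Ω
  C: Z = 1/(jωC) = -j/(ω·C) = 0 - j7.879 Ω
Step 3 — Series combination: Z_total = R + L + C = 91.8 + j0.4216 Ω = 91.8∠0.3° Ω.
Step 4 — Power factor: PF = cos(φ) = Re(Z)/|Z| = 91.8/91.8 = 1.
Step 5 — Type: Im(Z) = 0.4216 ⇒ lagging (phase φ = 0.3°).

PF = 1 (lagging, φ = 0.3°)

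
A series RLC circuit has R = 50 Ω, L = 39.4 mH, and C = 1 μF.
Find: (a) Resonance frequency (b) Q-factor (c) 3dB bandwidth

Step 1 — Resonance: ω₀ = 1/√(LC) = 1/√(0.0394·1e-06) = 5038 rad/s.
Step 2 — f₀ = ω₀/(2π) = 801.8 Hz.
Step 3 — Series Q: Q = ω₀L/R = 5038·0.0394/50 = 3.97.
Step 4 — Bandwidth: Δω = ω₀/Q = 1269 rad/s; BW = Δω/(2π) = 202 Hz.

(a) f₀ = 801.8 Hz  (b) Q = 3.97  (c) BW = 202 Hz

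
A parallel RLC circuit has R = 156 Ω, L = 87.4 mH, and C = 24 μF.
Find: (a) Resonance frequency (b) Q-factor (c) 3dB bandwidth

Step 1 — Resonance: ω₀ = 1/√(LC) = 1/√(0.0874·2.4e-05) = 690.5 rad/s.
Step 2 — f₀ = ω₀/(2π) = 109.9 Hz.
Step 3 — Parallel Q: Q = R/(ω₀L) = 156/(690.5·0.0874) = 2.585.
Step 4 — Bandwidth: Δω = ω₀/Q = 267.1 rad/s; BW = Δω/(2π) = 42.51 Hz.

(a) f₀ = 109.9 Hz  (b) Q = 2.585  (c) BW = 42.51 Hz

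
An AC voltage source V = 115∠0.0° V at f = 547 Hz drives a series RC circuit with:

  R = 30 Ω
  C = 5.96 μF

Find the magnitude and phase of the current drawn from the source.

Step 1 — Angular frequency: ω = 2π·f = 2π·547 = 3437 rad/s.
Step 2 — Component impedances:
  R: Z = R = 30 Ω
  C: Z = 1/(jωC) = -j/(ω·C) = 0 - j48.82 Ω
Step 3 — Series combination: Z_total = R + C = 30 - j48.82 Ω = 57.3∠-58.4° Ω.
Step 4 — Source phasor: V = 115∠0.0° V = 115 V.
Step 5 — Ohm's law: I = V / Z_total = (115) / (30 - j48.82) = 1.051 + j1.71 A.
Step 6 — Convert to polar: |I| = 2.007 A, ∠I = 58.4°.

I = 2.007∠58.4° A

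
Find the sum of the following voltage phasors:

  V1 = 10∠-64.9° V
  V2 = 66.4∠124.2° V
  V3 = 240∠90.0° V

Step 1 — Convert each phasor to rectangular form:
  V1 = 10·(cos(-64.9°) + j·sin(-64.9°)) = 4.242 - j9.056 V
  V2 = 66.4·(cos(124.2°) + j·sin(124.2°)) = -37.32 + j54.92 V
  V3 = 240·(cos(90.0°) + j·sin(90.0°)) = 0 + j240 V
Step 2 — Sum components: V_total = -33.08 + j285.9 V.
Step 3 — Convert to polar: |V_total| = 287.8 V, ∠V_total = 96.6°.

V_total = 287.8∠96.6° V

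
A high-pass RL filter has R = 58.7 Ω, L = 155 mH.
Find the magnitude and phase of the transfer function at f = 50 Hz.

Step 1 — Angular frequency: ω = 2π·50 = 314.2 rad/s.
Step 2 — Transfer function: H(jω) = jωL/(R + jωL).
Step 3 — Numerator jωL = j·48.69; denominator R + jωL = 58.7 + j48.69.
Step 4 — H = 0.4076 + j0.4914.
Step 5 — Magnitude: |H| = 0.6385 (-3.9 dB); phase: φ = 50.3°.

|H| = 0.6385 (-3.9 dB), φ = 50.3°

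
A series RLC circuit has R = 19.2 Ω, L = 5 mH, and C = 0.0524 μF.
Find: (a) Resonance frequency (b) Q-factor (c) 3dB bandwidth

Step 1 — Resonance: ω₀ = 1/√(LC) = 1/√(0.005·5.24e-08) = 6.178e+04 rad/s.
Step 2 — f₀ = ω₀/(2π) = 9833 Hz.
Step 3 — Series Q: Q = ω₀L/R = 6.178e+04·0.005/19.2 = 16.09.
Step 4 — Bandwidth: Δω = ω₀/Q = 3840 rad/s; BW = Δω/(2π) = 611.2 Hz.

(a) f₀ = 9833 Hz  (b) Q = 16.09  (c) BW = 611.2 Hz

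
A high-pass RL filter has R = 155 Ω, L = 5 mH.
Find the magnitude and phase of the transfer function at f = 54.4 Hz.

Step 1 — Angular frequency: ω = 2π·54.4 = 341.8 rad/s.
Step 2 — Transfer function: H(jω) = jωL/(R + jωL).
Step 3 — Numerator jωL = j·1.709; denominator R + jωL = 155 + j1.709.
Step 4 — H = 0.0001216 + j0.01102.
Step 5 — Magnitude: |H| = 0.01103 (-39.2 dB); phase: φ = 89.4°.

|H| = 0.01103 (-39.2 dB), φ = 89.4°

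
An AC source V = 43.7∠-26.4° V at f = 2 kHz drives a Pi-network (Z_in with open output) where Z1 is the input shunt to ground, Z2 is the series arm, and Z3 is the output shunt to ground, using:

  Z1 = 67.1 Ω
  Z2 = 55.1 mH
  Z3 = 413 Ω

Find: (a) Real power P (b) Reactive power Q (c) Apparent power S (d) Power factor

Step 1 — Angular frequency: ω = 2π·f = 2π·2000 = 1.257e+04 rad/s.
Step 2 — Component impedances:
  Z1: Z = R = 67.1 Ω
  Z2: Z = jωL = j·1.257e+04·0.0551 = 0 + j692.4 Ω
  Z3: Z = R = 413 Ω
Step 3 — With open output, the series arm Z2 and the output shunt Z3 appear in series to ground: Z2 + Z3 = 413 + j692.4 Ω.
Step 4 — Parallel with input shunt Z1: Z_in = Z1 || (Z2 + Z3) = 64.06 + j4.391 Ω = 64.21∠3.9° Ω.
Step 5 — Source phasor: V = 43.7∠-26.4° V = 39.14 - j19.43 V.
Step 6 — Current: I = V / Z = 0.5875 - j0.3436 A = 0.6806∠-30.3° A.
Step 7 — Complex power: S = V·I* = 29.67 + j2.034 VA.
Step 8 — Real power: P = Re(S) = 29.67 W.
Step 9 — Reactive power: Q = Im(S) = 2.034 VAR.
Step 10 — Apparent power: |S| = 29.74 VA.
Step 11 — Power factor: PF = P/|S| = 0.9977 (lagging).

(a) P = 29.67 W  (b) Q = 2.034 VAR  (c) S = 29.74 VA  (d) PF = 0.9977 (lagging)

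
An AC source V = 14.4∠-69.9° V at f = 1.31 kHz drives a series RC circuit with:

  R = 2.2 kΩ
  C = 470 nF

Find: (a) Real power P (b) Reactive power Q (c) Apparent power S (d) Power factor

Step 1 — Angular frequency: ω = 2π·f = 2π·1310 = 8231 rad/s.
Step 2 — Component impedances:
  R: Z = R = 2200 Ω
  C: Z = 1/(jωC) = -j/(ω·C) = 0 - j258.5 Ω
Step 3 — Series combination: Z_total = R + C = 2200 - j258.5 Ω = 2215∠-6.7° Ω.
Step 4 — Source phasor: V = 14.4∠-69.9° V = 4.949 - j13.52 V.
Step 5 — Current: I = V / Z = 0.002931 - j0.005802 A = 0.006501∠-63.2° A.
Step 6 — Complex power: S = V·I* = 0.09297 - j0.01092 VA.
Step 7 — Real power: P = Re(S) = 0.09297 W.
Step 8 — Reactive power: Q = Im(S) = -0.01092 VAR.
Step 9 — Apparent power: |S| = 0.09361 VA.
Step 10 — Power factor: PF = P/|S| = 0.9932 (leading).

(a) P = 0.09297 W  (b) Q = -0.01092 VAR  (c) S = 0.09361 VA  (d) PF = 0.9932 (leading)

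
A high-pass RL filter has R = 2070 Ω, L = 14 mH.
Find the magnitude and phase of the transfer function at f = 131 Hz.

Step 1 — Angular frequency: ω = 2π·131 = 823.1 rad/s.
Step 2 — Transfer function: H(jω) = jωL/(R + jωL).
Step 3 — Numerator jωL = j·11.52; denominator R + jωL = 2070 + j11.52.
Step 4 — H = 3.099e-05 + j0.005567.
Step 5 — Magnitude: |H| = 0.005567 (-45.1 dB); phase: φ = 89.7°.

|H| = 0.005567 (-45.1 dB), φ = 89.7°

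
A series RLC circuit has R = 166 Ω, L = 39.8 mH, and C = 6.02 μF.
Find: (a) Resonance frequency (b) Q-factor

Step 1 — Resonance condition Im(Z)=0 gives ω₀ = 1/√(LC).
Step 2 — ω₀ = 1/√(0.0398·6.02e-06) = 2043 rad/s.
Step 3 — f₀ = ω₀/(2π) = 325.1 Hz.
Step 4 — Series Q: Q = ω₀L/R = 2043·0.0398/166 = 0.4898.

(a) f₀ = 325.1 Hz  (b) Q = 0.4898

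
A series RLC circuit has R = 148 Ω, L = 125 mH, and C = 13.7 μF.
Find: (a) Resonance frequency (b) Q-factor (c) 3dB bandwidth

Step 1 — Resonance: ω₀ = 1/√(LC) = 1/√(0.125·1.37e-05) = 764.2 rad/s.
Step 2 — f₀ = ω₀/(2π) = 121.6 Hz.
Step 3 — Series Q: Q = ω₀L/R = 764.2·0.125/148 = 0.6454.
Step 4 — Bandwidth: Δω = ω₀/Q = 1184 rad/s; BW = Δω/(2π) = 188.4 Hz.

(a) f₀ = 121.6 Hz  (b) Q = 0.6454  (c) BW = 188.4 Hz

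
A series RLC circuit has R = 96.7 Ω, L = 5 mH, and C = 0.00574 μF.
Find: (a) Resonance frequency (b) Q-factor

Step 1 — Resonance condition Im(Z)=0 gives ω₀ = 1/√(LC).
Step 2 — ω₀ = 1/√(0.005·5.74e-09) = 1.867e+05 rad/s.
Step 3 — f₀ = ω₀/(2π) = 2.971e+04 Hz.
Step 4 — Series Q: Q = ω₀L/R = 1.867e+05·0.005/96.7 = 9.652.

(a) f₀ = 2.971e+04 Hz  (b) Q = 9.652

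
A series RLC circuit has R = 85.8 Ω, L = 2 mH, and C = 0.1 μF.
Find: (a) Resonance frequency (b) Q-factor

Step 1 — Resonance condition Im(Z)=0 gives ω₀ = 1/√(LC).
Step 2 — ω₀ = 1/√(0.002·1e-07) = 7.071e+04 rad/s.
Step 3 — f₀ = ω₀/(2π) = 1.125e+04 Hz.
Step 4 — Series Q: Q = ω₀L/R = 7.071e+04·0.002/85.8 = 1.648.

(a) f₀ = 1.125e+04 Hz  (b) Q = 1.648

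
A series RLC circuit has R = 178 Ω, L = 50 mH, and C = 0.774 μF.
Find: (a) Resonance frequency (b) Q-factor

Step 1 — Resonance condition Im(Z)=0 gives ω₀ = 1/√(LC).
Step 2 — ω₀ = 1/√(0.05·7.74e-07) = 5083 rad/s.
Step 3 — f₀ = ω₀/(2π) = 809 Hz.
Step 4 — Series Q: Q = ω₀L/R = 5083·0.05/178 = 1.428.

(a) f₀ = 809 Hz  (b) Q = 1.428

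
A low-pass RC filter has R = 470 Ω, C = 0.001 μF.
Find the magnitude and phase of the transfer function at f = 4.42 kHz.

Step 1 — Angular frequency: ω = 2π·4420 = 2.777e+04 rad/s.
Step 2 — Transfer function: H(jω) = 1/(1 + jωRC).
Step 3 — Denominator: 1 + jωRC = 1 + j·2.777e+04·470·1e-09 = 1 + j0.01305.
Step 4 — H = 0.9998 - j0.01305.
Step 5 — Magnitude: |H| = 0.9999 (-0.0 dB); phase: φ = -0.7°.

|H| = 0.9999 (-0.0 dB), φ = -0.7°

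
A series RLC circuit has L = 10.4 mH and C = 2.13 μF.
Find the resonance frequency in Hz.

Step 1 — Resonance condition Im(Z)=0 gives ω₀ = 1/√(LC).
Step 2 — ω₀ = 1/√(0.0104·2.13e-06) = 6719 rad/s.
Step 3 — f₀ = ω₀/(2π) = 1069 Hz.

f₀ = 1069 Hz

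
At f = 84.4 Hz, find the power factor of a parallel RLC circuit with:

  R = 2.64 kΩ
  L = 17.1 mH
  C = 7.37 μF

Step 1 — Angular frequency: ω = 2π·f = 2π·84.4 = 530.3 rad/s.
Step 2 — Component impedances:
  R: Z = R = 2640 Ω
  L: Z = jωL = j·530.3·0.0171 = 0 + j9.068 Ω
  C: Z = 1/(jωC) = -j/(ω·C) = 0 - j255.9 Ω
Step 3 — Parallel combination: 1/Z_total = 1/R + 1/L + 1/C; Z_total = 0.03348 + j9.401 Ω = 9.401∠89.8° Ω.
Step 4 — Power factor: PF = cos(φ) = Re(Z)/|Z| = 0.03348/9.401 = 0.003561.
Step 5 — Type: Im(Z) = 9.401 ⇒ lagging (phase φ = 89.8°).

PF = 0.003561 (lagging, φ = 89.8°)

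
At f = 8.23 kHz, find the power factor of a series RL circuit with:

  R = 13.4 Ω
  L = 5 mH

Step 1 — Angular frequency: ω = 2π·f = 2π·8230 = 5.171e+04 rad/s.
Step 2 — Component impedances:
  R: Z = R = 13.4 Ω
  L: Z = jωL = j·5.171e+04·0.005 = 0 + j258.6 Ω
Step 3 — Series combination: Z_total = R + L = 13.4 + j258.6 Ω = 258.9∠87.0° Ω.
Step 4 — Power factor: PF = cos(φ) = Re(Z)/|Z| = 13.4/258.9 = 0.05176.
Step 5 — Type: Im(Z) = 258.6 ⇒ lagging (phase φ = 87.0°).

PF = 0.05176 (lagging, φ = 87.0°)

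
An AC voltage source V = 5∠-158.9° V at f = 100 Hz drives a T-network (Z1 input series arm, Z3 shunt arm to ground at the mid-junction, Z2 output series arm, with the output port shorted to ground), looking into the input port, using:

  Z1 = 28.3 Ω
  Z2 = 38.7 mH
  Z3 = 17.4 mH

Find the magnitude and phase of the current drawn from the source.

Step 1 — Angular frequency: ω = 2π·f = 2π·100 = 628.3 rad/s.
Step 2 — Component impedances:
  Z1: Z = R = 28.3 Ω
  Z2: Z = jωL = j·628.3·0.0387 = 0 + j24.32 Ω
  Z3: Z = jωL = j·628.3·0.0174 = 0 + j10.93 Ω
Step 3 — With the output port shorted to ground, the output series arm Z2 runs from the junction to ground; the shunt arm Z3 also runs from the junction to ground. They appear in parallel: Z3 || Z2 = 0 + j7.542 Ω.
Step 4 — Series with input arm Z1: Z_in = Z1 + (Z3 || Z2) = 28.3 + j7.542 Ω = 29.29∠14.9° Ω.
Step 5 — Source phasor: V = 5∠-158.9° V = -4.665 - j1.8 V.
Step 6 — Ohm's law: I = V / Z_total = (-4.665 - j1.8) / (28.3 + j7.542) = -0.1697 - j0.01837 A.
Step 7 — Convert to polar: |I| = 0.1707 A, ∠I = -173.8°.

I = 0.1707∠-173.8° A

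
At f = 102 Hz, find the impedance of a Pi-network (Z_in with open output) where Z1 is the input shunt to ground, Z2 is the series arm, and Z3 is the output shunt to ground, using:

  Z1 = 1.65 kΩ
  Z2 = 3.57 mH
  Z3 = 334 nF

Step 1 — Angular frequency: ω = 2π·f = 2π·102 = 640.9 rad/s.
Step 2 — Component impedances:
  Z1: Z = R = 1650 Ω
  Z2: Z = jωL = j·640.9·0.00357 = 0 + j2.288 Ω
  Z3: Z = 1/(jωC) = -j/(ω·C) = 0 - j4672 Ω
Step 3 — With open output, the series arm Z2 and the output shunt Z3 appear in series to ground: Z2 + Z3 = 0 - j4669 Ω.
Step 4 — Parallel with input shunt Z1: Z_in = Z1 || (Z2 + Z3) = 1467 - j518.3 Ω = 1556∠-19.5° Ω.

Z = 1467 - j518.3 Ω = 1556∠-19.5° Ω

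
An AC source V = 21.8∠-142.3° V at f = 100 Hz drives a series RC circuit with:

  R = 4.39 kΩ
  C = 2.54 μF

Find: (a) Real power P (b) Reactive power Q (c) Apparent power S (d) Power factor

Step 1 — Angular frequency: ω = 2π·f = 2π·100 = 628.3 rad/s.
Step 2 — Component impedances:
  R: Z = R = 4390 Ω
  C: Z = 1/(jωC) = -j/(ω·C) = 0 - j626.6 Ω
Step 3 — Series combination: Z_total = R + C = 4390 - j626.6 Ω = 4434∠-8.1° Ω.
Step 4 — Source phasor: V = 21.8∠-142.3° V = -17.25 - j13.33 V.
Step 5 — Current: I = V / Z = -0.003426 - j0.003526 A = 0.004916∠-134.2° A.
Step 6 — Complex power: S = V·I* = 0.1061 - j0.01514 VA.
Step 7 — Real power: P = Re(S) = 0.1061 W.
Step 8 — Reactive power: Q = Im(S) = -0.01514 VAR.
Step 9 — Apparent power: |S| = 0.1072 VA.
Step 10 — Power factor: PF = P/|S| = 0.99 (leading).

(a) P = 0.1061 W  (b) Q = -0.01514 VAR  (c) S = 0.1072 VA  (d) PF = 0.99 (leading)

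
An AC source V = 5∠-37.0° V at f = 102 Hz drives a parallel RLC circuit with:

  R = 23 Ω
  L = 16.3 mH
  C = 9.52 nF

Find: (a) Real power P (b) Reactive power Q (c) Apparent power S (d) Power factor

Step 1 — Angular frequency: ω = 2π·f = 2π·102 = 640.9 rad/s.
Step 2 — Component impedances:
  R: Z = R = 23 Ω
  L: Z = jωL = j·640.9·0.0163 = 0 + j10.45 Ω
  C: Z = 1/(jωC) = -j/(ω·C) = 0 - j1.639e+05 Ω
Step 3 — Parallel combination: 1/Z_total = 1/R + 1/L + 1/C; Z_total = 3.934 + j8.66 Ω = 9.512∠65.6° Ω.
Step 4 — Source phasor: V = 5∠-37.0° V = 3.993 - j3.009 V.
Step 5 — Current: I = V / Z = -0.1144 - j0.5131 A = 0.5257∠-102.6° A.
Step 6 — Complex power: S = V·I* = 1.087 + j2.393 VA.
Step 7 — Real power: P = Re(S) = 1.087 W.
Step 8 — Reactive power: Q = Im(S) = 2.393 VAR.
Step 9 — Apparent power: |S| = 2.628 VA.
Step 10 — Power factor: PF = P/|S| = 0.4136 (lagging).

(a) P = 1.087 W  (b) Q = 2.393 VAR  (c) S = 2.628 VA  (d) PF = 0.4136 (lagging)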